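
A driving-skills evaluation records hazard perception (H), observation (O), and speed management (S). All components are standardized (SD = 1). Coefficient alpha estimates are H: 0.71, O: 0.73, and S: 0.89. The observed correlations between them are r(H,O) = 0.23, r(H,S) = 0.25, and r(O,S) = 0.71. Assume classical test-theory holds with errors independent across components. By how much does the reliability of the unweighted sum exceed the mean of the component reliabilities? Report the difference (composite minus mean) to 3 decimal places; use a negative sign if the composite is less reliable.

Var(sum) = 3 + 2.38 = 5.38; true-score variance = 2.33 + 2.38 = 4.71; composite reliability = 0.8755.
Mean component reliability = 0.7767.
Difference = 0.8755 − 0.7767 = 0.099.

0.099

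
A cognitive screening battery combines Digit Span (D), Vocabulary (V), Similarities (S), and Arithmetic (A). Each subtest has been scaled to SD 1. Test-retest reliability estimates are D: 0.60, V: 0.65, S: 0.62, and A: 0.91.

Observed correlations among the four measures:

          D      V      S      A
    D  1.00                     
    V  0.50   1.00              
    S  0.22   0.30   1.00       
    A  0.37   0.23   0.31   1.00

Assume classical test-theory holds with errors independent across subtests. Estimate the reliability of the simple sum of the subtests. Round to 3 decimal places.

Var(D+V+S+A) = 4 + 2·[0.50 + 0.22 + 0.37 + 0.30 + 0.23 + 0.31] = 4 + 3.86 = 7.86.
With uncorrelated errors the cross-covariances are all true-score covariance, so they carry over unchanged; only the diagonal terms shrink to ρᵢσᵢ².
True-score variance = [0.60 + 0.65 + 0.62 + 0.91] + 3.86 = 2.78 + 3.86 = 6.64.
Reliability = 6.64 / 7.86 = 0.845.

0.845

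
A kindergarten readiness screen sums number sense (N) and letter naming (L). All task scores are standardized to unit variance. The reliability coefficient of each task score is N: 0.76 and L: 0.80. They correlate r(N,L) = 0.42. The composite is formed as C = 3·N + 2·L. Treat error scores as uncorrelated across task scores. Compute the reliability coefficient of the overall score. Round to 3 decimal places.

0.836

Var(C) = 3² + 2² + 2·[6·0.42] = 13 + 5.04 = 18.04.
With uncorrelated errors the cross-covariances are all true-score covariance, so they carry over unchanged; only the diagonal terms shrink to ρᵢσᵢ².
True-score variance = [3²·0.76 + 2²·0.80] + 5.04 = 10.04 + 5.04 = 15.08.
Reliability = 15.08 / 18.04 = 0.836.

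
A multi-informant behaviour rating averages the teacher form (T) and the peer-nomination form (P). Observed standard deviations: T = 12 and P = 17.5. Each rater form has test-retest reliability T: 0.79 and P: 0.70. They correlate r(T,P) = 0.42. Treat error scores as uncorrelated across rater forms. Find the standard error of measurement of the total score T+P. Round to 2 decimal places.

Var(total) = 450.25 + 176.4 = 626.65.
True-score variance = 328.135 + 176.4 = 504.535, so reliability = 0.8051.
Error variance = 626.65 − 504.535 = 122.115; SEM = √122.115 = 11.05.

11.05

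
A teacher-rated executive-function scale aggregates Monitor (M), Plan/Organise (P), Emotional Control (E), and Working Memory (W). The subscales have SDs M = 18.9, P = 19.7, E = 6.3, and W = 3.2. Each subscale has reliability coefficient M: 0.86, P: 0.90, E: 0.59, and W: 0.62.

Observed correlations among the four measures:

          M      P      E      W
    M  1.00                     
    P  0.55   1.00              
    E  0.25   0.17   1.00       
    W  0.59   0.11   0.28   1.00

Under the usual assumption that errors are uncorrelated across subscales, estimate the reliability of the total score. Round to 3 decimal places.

Var(M+P+E+W) = 18.9² + 19.7² + 6.3² + 3.2² + 2·[18.9·19.7·0.55 + 18.9·6.3·0.25 + 18.9·3.2·0.59 + 19.7·6.3·0.17 + 19.7·3.2·0.11 + 6.3·3.2·0.28] = 795.23 + 607.82 = 1403.05.
Because errors are independent across components, Cov(Tᵢ,Tⱼ) = Cov(Xᵢ,Xⱼ); the off-diagonal part of the true-score variance is the same as above.
True-score variance = [18.9²·0.86 + 19.7²·0.90 + 6.3²·0.59 + 3.2²·0.62] + 607.82 = 686.247 + 607.82 = 1294.07.
Reliability = 1294.07 / 1403.05 = 0.922.

0.922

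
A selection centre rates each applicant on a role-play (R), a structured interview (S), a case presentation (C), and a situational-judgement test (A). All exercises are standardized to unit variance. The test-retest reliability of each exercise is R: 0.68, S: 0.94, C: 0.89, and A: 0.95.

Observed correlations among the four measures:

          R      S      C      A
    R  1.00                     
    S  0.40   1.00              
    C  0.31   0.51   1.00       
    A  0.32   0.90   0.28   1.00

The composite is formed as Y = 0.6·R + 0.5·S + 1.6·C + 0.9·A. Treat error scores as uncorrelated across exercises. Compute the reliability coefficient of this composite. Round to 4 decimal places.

Var(Y) = 0.6² + 0.5² + 1.6² + 0.9² + 2·[0.3·0.40 + 0.96·0.31 + 0.54·0.32 + 0.8·0.51 + 0.45·0.90 + 1.44·0.28] = 3.98 + 3.6132 = 7.5932.
With uncorrelated errors the cross-covariances are all true-score covariance, so they carry over unchanged; only the diagonal terms shrink to ρᵢσᵢ².
True-score variance = [0.6²·0.68 + 0.5²·0.94 + 1.6²·0.89 + 0.9²·0.95] + 3.6132 = 3.5277 + 3.6132 = 7.1409.
Reliability = 7.1409 / 7.5932 = 0.9404.

0.9404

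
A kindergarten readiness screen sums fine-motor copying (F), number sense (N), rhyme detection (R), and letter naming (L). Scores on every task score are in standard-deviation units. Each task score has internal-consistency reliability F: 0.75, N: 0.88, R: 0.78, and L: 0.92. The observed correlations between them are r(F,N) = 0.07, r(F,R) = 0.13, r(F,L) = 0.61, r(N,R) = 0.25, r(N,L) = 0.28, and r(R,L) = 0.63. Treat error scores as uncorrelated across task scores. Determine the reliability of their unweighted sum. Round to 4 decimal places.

0.9156

Var(F+N+R+L) = 4 + 2·[0.07 + 0.13 + 0.61 + 0.25 + 0.28 + 0.63] = 4 + 3.94 = 7.94.
Because errors are independent across components, Cov(Tᵢ,Tⱼ) = Cov(Xᵢ,Xⱼ); the off-diagonal part of the true-score variance is the same as above.
True-score variance = [0.75 + 0.88 + 0.78 + 0.92] + 3.94 = 3.33 + 3.94 = 7.27.
Reliability = 7.27 / 7.94 = 0.9156.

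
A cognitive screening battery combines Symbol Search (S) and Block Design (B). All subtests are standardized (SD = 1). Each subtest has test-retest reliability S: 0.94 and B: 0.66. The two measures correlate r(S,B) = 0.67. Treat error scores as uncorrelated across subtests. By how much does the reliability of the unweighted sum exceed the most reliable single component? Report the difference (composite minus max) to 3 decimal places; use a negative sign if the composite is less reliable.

Var(sum) = 2 + 1.34 = 3.34; true-score variance = 1.6 + 1.34 = 2.94; composite reliability = 0.8802.
Max component reliability = 0.9400.
Difference = 0.8802 − 0.9400 = -0.060.

-0.060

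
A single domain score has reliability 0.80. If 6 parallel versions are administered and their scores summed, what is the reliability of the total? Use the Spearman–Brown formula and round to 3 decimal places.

0.960

ρ_k = kρ / (1 + (k−1)ρ) = 6·0.80 / (1 + 5·0.80) = 4.800 / 5.000 = 0.960.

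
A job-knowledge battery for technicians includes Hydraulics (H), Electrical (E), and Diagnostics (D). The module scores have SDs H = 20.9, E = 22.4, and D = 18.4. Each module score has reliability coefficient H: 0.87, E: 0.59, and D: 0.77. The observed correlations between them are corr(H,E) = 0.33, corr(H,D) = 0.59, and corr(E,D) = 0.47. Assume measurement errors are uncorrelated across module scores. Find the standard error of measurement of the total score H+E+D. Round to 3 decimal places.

Var(total) = 1277.13 + 1150.2 = 2427.33.
True-score variance = 936.754 + 1150.2 = 2086.95, so reliability = 0.8598.
Error variance = 2427.33 − 2086.95 = 340.376; SEM = √340.376 = 18.449.

18.449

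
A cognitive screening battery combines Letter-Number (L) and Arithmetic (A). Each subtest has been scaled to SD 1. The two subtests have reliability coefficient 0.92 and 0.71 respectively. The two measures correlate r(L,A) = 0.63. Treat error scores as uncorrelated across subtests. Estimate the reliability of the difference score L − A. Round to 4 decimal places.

Var(L−A) = 1 + 1 − 2·0.63 = 2 − 1.26 = 0.74.
Under uncorrelated errors the observed covariances equal the true-score covariances, so only the own-variance terms attenuate.
True-score variance = [0.92 + 0.71] − 1.26 = 1.63 − 1.26 = 0.37.
Reliability = 0.37 / 0.74 = 0.5000.

0.5000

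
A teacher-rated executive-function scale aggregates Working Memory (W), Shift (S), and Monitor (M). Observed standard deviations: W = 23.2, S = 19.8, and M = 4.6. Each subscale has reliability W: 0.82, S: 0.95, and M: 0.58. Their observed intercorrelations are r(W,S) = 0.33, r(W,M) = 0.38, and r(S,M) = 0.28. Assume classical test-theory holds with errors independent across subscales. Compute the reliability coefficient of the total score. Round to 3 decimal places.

0.910

Var(W+S+M) = 23.2² + 19.8² + 4.6² + 2·[23.2·19.8·0.33 + 23.2·4.6·0.38 + 19.8·4.6·0.28] = 951.44 + 435.29 = 1386.73.
With uncorrelated errors the cross-covariances are all true-score covariance, so they carry over unchanged; only the diagonal terms shrink to ρᵢσᵢ².
True-score variance = [23.2²·0.82 + 19.8²·0.95 + 4.6²·0.58] + 435.29 = 826.068 + 435.29 = 1261.36.
Reliability = 1261.36 / 1386.73 = 0.910.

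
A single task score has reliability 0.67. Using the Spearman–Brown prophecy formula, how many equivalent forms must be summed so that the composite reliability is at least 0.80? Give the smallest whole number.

2

k ≥ ρ*(1−ρ₁)/(ρ₁(1−ρ*)) = 0.80·0.33 / (0.67·0.20) = 1.970.
Smallest integer k = 2.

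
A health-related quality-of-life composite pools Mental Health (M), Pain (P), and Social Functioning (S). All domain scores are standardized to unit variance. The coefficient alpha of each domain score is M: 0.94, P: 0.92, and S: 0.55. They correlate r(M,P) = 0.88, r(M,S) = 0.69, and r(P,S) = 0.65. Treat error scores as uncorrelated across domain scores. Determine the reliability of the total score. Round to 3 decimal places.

0.921

Var(M+P+S) = 3 + 2·[0.88 + 0.69 + 0.65] = 3 + 4.44 = 7.44.
With uncorrelated errors the cross-covariances are all true-score covariance, so they carry over unchanged; only the diagonal terms shrink to ρᵢσᵢ².
True-score variance = [0.94 + 0.92 + 0.55] + 4.44 = 2.41 + 4.44 = 6.85.
Reliability = 6.85 / 7.44 = 0.921.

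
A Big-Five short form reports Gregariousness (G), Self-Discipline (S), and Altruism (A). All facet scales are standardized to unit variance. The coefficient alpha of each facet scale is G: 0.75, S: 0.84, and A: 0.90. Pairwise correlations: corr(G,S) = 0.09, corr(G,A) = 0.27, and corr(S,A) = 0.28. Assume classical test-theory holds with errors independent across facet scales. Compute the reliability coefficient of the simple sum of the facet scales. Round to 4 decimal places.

0.8808

Var(G+S+A) = 3 + 2·[0.09 + 0.27 + 0.28] = 3 + 1.28 = 4.28.
With uncorrelated errors the cross-covariances are all true-score covariance, so they carry over unchanged; only the diagonal terms shrink to ρᵢσᵢ².
True-score variance = [0.75 + 0.84 + 0.90] + 1.28 = 2.49 + 1.28 = 3.77.
Reliability = 3.77 / 4.28 = 0.8808.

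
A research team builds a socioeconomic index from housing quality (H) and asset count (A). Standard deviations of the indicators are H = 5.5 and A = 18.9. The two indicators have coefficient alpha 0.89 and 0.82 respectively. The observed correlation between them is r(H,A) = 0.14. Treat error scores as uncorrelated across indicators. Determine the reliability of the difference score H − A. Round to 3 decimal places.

0.811

Var(H−A) = 5.5² + 18.9² − 2·5.5·18.9·0.14 = 387.46 − 29.106 = 358.354.
Because errors are independent across components, Cov(Tᵢ,Tⱼ) = Cov(Xᵢ,Xⱼ); the off-diagonal part of the true-score variance is the same as above.
True-score variance = [5.5²·0.89 + 18.9²·0.82] − 29.106 = 319.835 − 29.106 = 290.729.
Reliability = 290.729 / 358.354 = 0.811.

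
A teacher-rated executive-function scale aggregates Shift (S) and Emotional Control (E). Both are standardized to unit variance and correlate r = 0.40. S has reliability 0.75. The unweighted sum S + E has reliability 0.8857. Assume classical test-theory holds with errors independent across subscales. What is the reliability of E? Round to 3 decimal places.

0.930

Var(S+E) = 2 + 2·0.40 = 2.800.
True-score variance = ρ_S + ρ_E + 2·0.40, so 0.8857 = (0.75 + ρ_E + 0.80) / 2.800.
ρ_E = 0.8857·2.800 − 0.75 − 0.80 = 0.930.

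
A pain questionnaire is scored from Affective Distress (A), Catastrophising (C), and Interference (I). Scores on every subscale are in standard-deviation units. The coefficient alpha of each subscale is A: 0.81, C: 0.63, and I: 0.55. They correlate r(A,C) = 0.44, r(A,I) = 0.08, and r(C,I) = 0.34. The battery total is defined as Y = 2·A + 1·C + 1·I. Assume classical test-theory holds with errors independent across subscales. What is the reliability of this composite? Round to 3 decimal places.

Var(Y) = 2² + 1 + 1 + 2·[2·0.44 + 2·0.08 + 0.34] = 6 + 2.76 = 8.76.
Under uncorrelated errors the observed covariances equal the true-score covariances, so only the own-variance terms attenuate.
True-score variance = [2²·0.81 + 0.63 + 0.55] + 2.76 = 4.42 + 2.76 = 7.18.
Reliability = 7.18 / 8.76 = 0.820.

0.820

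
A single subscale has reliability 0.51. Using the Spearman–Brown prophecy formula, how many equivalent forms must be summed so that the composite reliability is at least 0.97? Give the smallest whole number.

k ≥ ρ*(1−ρ₁)/(ρ₁(1−ρ*)) = 0.97·0.49 / (0.51·0.03) = 31.065.
Smallest integer k = 32.

32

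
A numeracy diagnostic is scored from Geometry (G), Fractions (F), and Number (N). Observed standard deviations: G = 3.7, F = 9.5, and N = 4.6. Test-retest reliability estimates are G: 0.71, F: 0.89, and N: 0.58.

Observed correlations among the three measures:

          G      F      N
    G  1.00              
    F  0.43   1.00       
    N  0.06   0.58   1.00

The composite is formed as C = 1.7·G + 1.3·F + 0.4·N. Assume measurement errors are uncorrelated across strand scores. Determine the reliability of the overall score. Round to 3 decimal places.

0.898

Var(C) = 1.7²·3.7² + 1.3²·9.5² + 0.4²·4.6² + 2·[2.21·3.7·9.5·0.43 + 0.68·3.7·4.6·0.06 + 0.52·9.5·4.6·0.58] = 195.472 + 94.5548 = 290.027.
With uncorrelated errors the cross-covariances are all true-score covariance, so they carry over unchanged; only the diagonal terms shrink to ρᵢσᵢ².
True-score variance = [1.7²·3.7²·0.71 + 1.3²·9.5²·0.89 + 0.4²·4.6²·0.58] + 94.5548 = 165.799 + 94.5548 = 260.354.
Reliability = 260.354 / 290.027 = 0.898.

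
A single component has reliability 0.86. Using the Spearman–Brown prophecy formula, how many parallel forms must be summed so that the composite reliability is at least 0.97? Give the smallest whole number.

6

k ≥ ρ*(1−ρ₁)/(ρ₁(1−ρ*)) = 0.97·0.14 / (0.86·0.03) = 5.264.
Smallest integer k = 6.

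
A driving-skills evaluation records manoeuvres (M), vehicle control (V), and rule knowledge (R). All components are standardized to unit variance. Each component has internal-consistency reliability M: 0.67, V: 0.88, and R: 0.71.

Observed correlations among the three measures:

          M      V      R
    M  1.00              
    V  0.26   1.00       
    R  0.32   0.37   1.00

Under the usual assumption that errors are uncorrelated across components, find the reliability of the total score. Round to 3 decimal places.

Var(M+V+R) = 3 + 2·[0.26 + 0.32 + 0.37] = 3 + 1.9 = 4.9.
Under uncorrelated errors the observed covariances equal the true-score covariances, so only the own-variance terms attenuate.
True-score variance = [0.67 + 0.88 + 0.71] + 1.9 = 2.26 + 1.9 = 4.16.
Reliability = 4.16 / 4.9 = 0.849.

0.849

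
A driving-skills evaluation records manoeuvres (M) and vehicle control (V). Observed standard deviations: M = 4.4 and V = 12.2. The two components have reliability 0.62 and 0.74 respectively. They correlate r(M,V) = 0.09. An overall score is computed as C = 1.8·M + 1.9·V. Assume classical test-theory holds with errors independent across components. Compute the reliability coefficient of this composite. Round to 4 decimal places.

Var(C) = 1.8²·4.4² + 1.9²·12.2² + 2·[3.42·4.4·12.2·0.09] = 600.039 + 33.0454 = 633.084.
Under uncorrelated errors the observed covariances equal the true-score covariances, so only the own-variance terms attenuate.
True-score variance = [1.8²·4.4²·0.62 + 1.9²·12.2²·0.74] + 33.0454 = 436.502 + 33.0454 = 469.547.
Reliability = 469.547 / 633.084 = 0.7417.

0.7417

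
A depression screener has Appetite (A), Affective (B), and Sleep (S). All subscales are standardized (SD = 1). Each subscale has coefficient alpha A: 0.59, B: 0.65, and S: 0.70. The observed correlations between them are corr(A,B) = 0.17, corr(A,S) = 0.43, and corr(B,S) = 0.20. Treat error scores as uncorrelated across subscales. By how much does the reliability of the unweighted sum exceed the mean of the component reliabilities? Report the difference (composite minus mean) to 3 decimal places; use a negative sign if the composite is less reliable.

Var(sum) = 3 + 1.6 = 4.6; true-score variance = 1.94 + 1.6 = 3.54; composite reliability = 0.7696.
Mean component reliability = 0.6467.
Difference = 0.7696 − 0.6467 = 0.123.

0.123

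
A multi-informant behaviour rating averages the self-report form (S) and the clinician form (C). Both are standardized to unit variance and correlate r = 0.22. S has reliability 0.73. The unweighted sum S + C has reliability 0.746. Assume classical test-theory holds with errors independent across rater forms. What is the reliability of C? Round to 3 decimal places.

0.650

Var(S+C) = 2 + 2·0.22 = 2.440.
True-score variance = ρ_S + ρ_C + 2·0.22, so 0.746 = (0.73 + ρ_C + 0.44) / 2.440.
ρ_C = 0.746·2.440 − 0.73 − 0.44 = 0.650.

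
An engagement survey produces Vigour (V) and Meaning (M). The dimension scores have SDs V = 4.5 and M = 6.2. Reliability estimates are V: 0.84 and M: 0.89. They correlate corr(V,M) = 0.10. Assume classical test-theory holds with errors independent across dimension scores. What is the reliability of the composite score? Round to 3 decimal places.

0.884

Var(V+M) = 4.5² + 6.2² + 2·[4.5·6.2·0.10] = 58.69 + 5.58 = 64.27.
Because errors are independent across components, Cov(Tᵢ,Tⱼ) = Cov(Xᵢ,Xⱼ); the off-diagonal part of the true-score variance is the same as above.
True-score variance = [4.5²·0.84 + 6.2²·0.89] + 5.58 = 51.2216 + 5.58 = 56.8016.
Reliability = 56.8016 / 64.27 = 0.884.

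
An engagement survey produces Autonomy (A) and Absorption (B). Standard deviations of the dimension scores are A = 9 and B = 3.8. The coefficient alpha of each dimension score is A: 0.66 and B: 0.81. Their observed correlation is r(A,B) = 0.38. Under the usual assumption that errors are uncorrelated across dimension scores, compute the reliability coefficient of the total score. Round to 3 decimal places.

Var(A+B) = 9² + 3.8² + 2·[9·3.8·0.38] = 95.44 + 25.992 = 121.432.
With uncorrelated errors the cross-covariances are all true-score covariance, so they carry over unchanged; only the diagonal terms shrink to ρᵢσᵢ².
True-score variance = [9²·0.66 + 3.8²·0.81] + 25.992 = 65.1564 + 25.992 = 91.1484.
Reliability = 91.1484 / 121.432 = 0.751.

0.751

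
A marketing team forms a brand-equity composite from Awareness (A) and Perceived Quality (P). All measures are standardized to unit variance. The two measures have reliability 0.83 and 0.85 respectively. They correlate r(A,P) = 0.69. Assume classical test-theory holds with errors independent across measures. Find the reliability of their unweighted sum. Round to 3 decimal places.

Var(A+P) = 2 + 2·[0.69] = 2 + 1.38 = 3.38.
Under uncorrelated errors the observed covariances equal the true-score covariances, so only the own-variance terms attenuate.
True-score variance = [0.83 + 0.85] + 1.38 = 1.68 + 1.38 = 3.06.
Reliability = 3.06 / 3.38 = 0.905.

0.905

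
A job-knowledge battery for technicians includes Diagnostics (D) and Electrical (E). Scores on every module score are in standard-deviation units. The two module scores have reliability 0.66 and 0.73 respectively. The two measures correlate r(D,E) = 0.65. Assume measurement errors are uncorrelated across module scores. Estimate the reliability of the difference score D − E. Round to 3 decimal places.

Var(D−E) = 1 + 1 − 2·0.65 = 2 − 1.3 = 0.7.
Because errors are independent across components, Cov(Tᵢ,Tⱼ) = Cov(Xᵢ,Xⱼ); the off-diagonal part of the true-score variance is the same as above.
True-score variance = [0.66 + 0.73] − 1.3 = 1.39 − 1.3 = 0.09.
Reliability = 0.09 / 0.7 = 0.129.

0.129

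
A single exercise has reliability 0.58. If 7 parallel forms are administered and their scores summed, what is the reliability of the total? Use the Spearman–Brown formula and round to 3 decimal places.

ρ_k = kρ / (1 + (k−1)ρ) = 7·0.58 / (1 + 6·0.58) = 4.060 / 4.480 = 0.906.

0.906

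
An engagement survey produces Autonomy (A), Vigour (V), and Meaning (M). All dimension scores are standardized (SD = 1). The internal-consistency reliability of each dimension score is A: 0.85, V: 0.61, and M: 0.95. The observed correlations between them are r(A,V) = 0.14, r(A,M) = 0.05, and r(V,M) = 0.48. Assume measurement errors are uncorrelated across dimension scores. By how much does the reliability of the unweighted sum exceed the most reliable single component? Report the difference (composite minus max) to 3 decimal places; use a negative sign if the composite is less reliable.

Var(sum) = 3 + 1.34 = 4.34; true-score variance = 2.41 + 1.34 = 3.75; composite reliability = 0.8641.
Max component reliability = 0.9500.
Difference = 0.8641 − 0.9500 = -0.086.

-0.086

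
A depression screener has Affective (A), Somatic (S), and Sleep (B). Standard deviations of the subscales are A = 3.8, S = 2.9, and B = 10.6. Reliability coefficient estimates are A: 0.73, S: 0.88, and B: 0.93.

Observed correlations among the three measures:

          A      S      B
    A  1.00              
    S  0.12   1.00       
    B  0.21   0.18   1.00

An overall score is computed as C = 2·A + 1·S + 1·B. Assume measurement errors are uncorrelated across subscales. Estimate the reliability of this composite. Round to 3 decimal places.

0.893

Var(C) = 2²·3.8² + 2.9² + 10.6² + 2·[2·3.8·2.9·0.12 + 2·3.8·10.6·0.21 + 2.9·10.6·0.18] = 178.53 + 50.1912 = 228.721.
Under uncorrelated errors the observed covariances equal the true-score covariances, so only the own-variance terms attenuate.
True-score variance = [2²·3.8²·0.73 + 2.9²·0.88 + 10.6²·0.93] + 50.1912 = 154.06 + 50.1912 = 204.252.
Reliability = 204.252 / 228.721 = 0.893.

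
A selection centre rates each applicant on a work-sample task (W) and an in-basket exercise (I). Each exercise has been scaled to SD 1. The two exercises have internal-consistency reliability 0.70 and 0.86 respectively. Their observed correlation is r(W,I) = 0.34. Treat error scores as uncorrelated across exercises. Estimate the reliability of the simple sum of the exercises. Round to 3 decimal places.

0.836

Var(W+I) = 2 + 2·[0.34] = 2 + 0.68 = 2.68.
With uncorrelated errors the cross-covariances are all true-score covariance, so they carry over unchanged; only the diagonal terms shrink to ρᵢσᵢ².
True-score variance = [0.70 + 0.86] + 0.68 = 1.56 + 0.68 = 2.24.
Reliability = 2.24 / 2.68 = 0.836.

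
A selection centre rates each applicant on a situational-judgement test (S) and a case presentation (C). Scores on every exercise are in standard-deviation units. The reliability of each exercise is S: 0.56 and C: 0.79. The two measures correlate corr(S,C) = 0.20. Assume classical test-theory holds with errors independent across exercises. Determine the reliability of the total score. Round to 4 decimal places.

0.7292

Var(S+C) = 2 + 2·[0.20] = 2 + 0.4 = 2.4.
Under uncorrelated errors the observed covariances equal the true-score covariances, so only the own-variance terms attenuate.
True-score variance = [0.56 + 0.79] + 0.4 = 1.35 + 0.4 = 1.75.
Reliability = 1.75 / 2.4 = 0.7292.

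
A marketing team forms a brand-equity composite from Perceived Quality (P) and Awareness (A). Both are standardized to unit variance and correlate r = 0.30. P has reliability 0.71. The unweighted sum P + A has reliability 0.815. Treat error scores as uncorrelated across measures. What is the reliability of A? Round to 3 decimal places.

Var(P+A) = 2 + 2·0.30 = 2.600.
True-score variance = ρ_P + ρ_A + 2·0.30, so 0.815 = (0.71 + ρ_A + 0.60) / 2.600.
ρ_A = 0.815·2.600 − 0.71 − 0.60 = 0.809.

0.809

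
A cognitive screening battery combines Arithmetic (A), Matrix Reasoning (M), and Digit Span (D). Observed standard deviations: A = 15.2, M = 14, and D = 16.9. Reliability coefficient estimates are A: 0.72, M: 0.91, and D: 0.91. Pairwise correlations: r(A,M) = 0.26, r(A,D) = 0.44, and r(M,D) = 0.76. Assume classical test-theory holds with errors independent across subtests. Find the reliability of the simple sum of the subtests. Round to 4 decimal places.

Var(A+M+D) = 15.2² + 14² + 16.9² + 2·[15.2·14·0.26 + 15.2·16.9·0.44 + 14·16.9·0.76] = 712.65 + 696.342 = 1408.99.
Because errors are independent across components, Cov(Tᵢ,Tⱼ) = Cov(Xᵢ,Xⱼ); the off-diagonal part of the true-score variance is the same as above.
True-score variance = [15.2²·0.72 + 14²·0.91 + 16.9²·0.91] + 696.342 = 604.614 + 696.342 = 1300.96.
Reliability = 1300.96 / 1408.99 = 0.9233.

0.9233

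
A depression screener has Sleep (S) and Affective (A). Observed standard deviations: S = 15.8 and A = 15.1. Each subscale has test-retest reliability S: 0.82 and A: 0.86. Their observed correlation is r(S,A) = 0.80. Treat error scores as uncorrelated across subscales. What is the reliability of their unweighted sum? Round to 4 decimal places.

0.9106

Var(S+A) = 15.8² + 15.1² + 2·[15.8·15.1·0.80] = 477.65 + 381.728 = 859.378.
Because errors are independent across components, Cov(Tᵢ,Tⱼ) = Cov(Xᵢ,Xⱼ); the off-diagonal part of the true-score variance is the same as above.
True-score variance = [15.8²·0.82 + 15.1²·0.86] + 381.728 = 400.793 + 381.728 = 782.521.
Reliability = 782.521 / 859.378 = 0.9106.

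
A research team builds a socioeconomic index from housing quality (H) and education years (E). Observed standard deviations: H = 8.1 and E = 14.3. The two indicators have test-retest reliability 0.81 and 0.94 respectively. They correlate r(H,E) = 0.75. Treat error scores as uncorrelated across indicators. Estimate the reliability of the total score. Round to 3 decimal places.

0.944

Var(H+E) = 8.1² + 14.3² + 2·[8.1·14.3·0.75] = 270.1 + 173.745 = 443.845.
With uncorrelated errors the cross-covariances are all true-score covariance, so they carry over unchanged; only the diagonal terms shrink to ρᵢσᵢ².
True-score variance = [8.1²·0.81 + 14.3²·0.94] + 173.745 = 245.365 + 173.745 = 419.11.
Reliability = 419.11 / 443.845 = 0.944.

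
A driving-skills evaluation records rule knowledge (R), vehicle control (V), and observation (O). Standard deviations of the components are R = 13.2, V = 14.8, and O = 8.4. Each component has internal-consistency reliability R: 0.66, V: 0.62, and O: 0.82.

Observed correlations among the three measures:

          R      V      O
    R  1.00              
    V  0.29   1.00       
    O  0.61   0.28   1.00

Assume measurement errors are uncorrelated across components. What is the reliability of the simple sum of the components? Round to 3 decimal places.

0.802

Var(R+V+O) = 13.2² + 14.8² + 8.4² + 2·[13.2·14.8·0.29 + 13.2·8.4·0.61 + 14.8·8.4·0.28] = 463.84 + 318.202 = 782.042.
With uncorrelated errors the cross-covariances are all true-score covariance, so they carry over unchanged; only the diagonal terms shrink to ρᵢσᵢ².
True-score variance = [13.2²·0.66 + 14.8²·0.62 + 8.4²·0.82] + 318.202 = 308.662 + 318.202 = 626.864.
Reliability = 626.864 / 782.042 = 0.802.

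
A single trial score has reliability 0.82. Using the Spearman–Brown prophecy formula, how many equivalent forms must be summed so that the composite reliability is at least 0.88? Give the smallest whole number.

2

k ≥ ρ*(1−ρ₁)/(ρ₁(1−ρ*)) = 0.88·0.18 / (0.82·0.12) = 1.610.
Smallest integer k = 2.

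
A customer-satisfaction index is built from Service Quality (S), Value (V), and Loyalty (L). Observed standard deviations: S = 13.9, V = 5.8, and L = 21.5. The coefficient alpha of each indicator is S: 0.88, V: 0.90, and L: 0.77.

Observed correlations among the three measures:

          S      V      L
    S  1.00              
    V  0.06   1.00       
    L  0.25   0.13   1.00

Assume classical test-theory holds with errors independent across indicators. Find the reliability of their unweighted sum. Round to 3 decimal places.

0.849

Var(S+V+L) = 13.9² + 5.8² + 21.5² + 2·[13.9·5.8·0.06 + 13.9·21.5·0.25 + 5.8·21.5·0.13] = 689.1 + 191.521 = 880.621.
Because errors are independent across components, Cov(Tᵢ,Tⱼ) = Cov(Xᵢ,Xⱼ); the off-diagonal part of the true-score variance is the same as above.
True-score variance = [13.9²·0.88 + 5.8²·0.90 + 21.5²·0.77] + 191.521 = 556.233 + 191.521 = 747.755.
Reliability = 747.755 / 880.621 = 0.849.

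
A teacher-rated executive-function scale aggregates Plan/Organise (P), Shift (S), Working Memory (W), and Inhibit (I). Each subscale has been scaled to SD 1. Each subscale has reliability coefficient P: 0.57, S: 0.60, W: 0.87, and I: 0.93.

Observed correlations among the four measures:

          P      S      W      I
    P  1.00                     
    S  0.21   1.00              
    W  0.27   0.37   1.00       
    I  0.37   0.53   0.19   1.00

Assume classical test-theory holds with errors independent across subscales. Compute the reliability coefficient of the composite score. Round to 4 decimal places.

0.8693

Var(P+S+W+I) = 4 + 2·[0.21 + 0.27 + 0.37 + 0.37 + 0.53 + 0.19] = 4 + 3.88 = 7.88.
Under uncorrelated errors the observed covariances equal the true-score covariances, so only the own-variance terms attenuate.
True-score variance = [0.57 + 0.60 + 0.87 + 0.93] + 3.88 = 2.97 + 3.88 = 6.85.
Reliability = 6.85 / 7.88 = 0.8693.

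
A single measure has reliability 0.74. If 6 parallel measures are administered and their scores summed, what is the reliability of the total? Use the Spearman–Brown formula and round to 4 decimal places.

ρ_k = kρ / (1 + (k−1)ρ) = 6·0.74 / (1 + 5·0.74) = 4.440 / 4.700 = 0.9447.

0.9447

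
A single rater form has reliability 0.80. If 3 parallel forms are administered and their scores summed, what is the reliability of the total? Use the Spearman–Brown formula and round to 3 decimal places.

0.923

ρ_k = kρ / (1 + (k−1)ρ) = 3·0.80 / (1 + 2·0.80) = 2.400 / 2.600 = 0.923.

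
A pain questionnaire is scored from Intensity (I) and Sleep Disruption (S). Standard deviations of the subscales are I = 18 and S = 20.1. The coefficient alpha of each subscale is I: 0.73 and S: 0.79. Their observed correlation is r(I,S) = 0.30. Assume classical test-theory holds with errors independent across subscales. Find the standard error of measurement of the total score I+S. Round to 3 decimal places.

Var(total) = 728.01 + 217.08 = 945.09.
True-score variance = 555.688 + 217.08 = 772.768, so reliability = 0.8177.
Error variance = 945.09 − 772.768 = 172.322; SEM = √172.322 = 13.127.

13.127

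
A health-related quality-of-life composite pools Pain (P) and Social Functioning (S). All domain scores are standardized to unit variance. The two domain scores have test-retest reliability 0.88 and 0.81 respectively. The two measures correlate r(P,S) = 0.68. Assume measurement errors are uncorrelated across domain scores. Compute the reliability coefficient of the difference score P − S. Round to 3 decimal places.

Var(P−S) = 1 + 1 − 2·0.68 = 2 − 1.36 = 0.64.
Because errors are independent across components, Cov(Tᵢ,Tⱼ) = Cov(Xᵢ,Xⱼ); the off-diagonal part of the true-score variance is the same as above.
True-score variance = [0.88 + 0.81] − 1.36 = 1.69 − 1.36 = 0.33.
Reliability = 0.33 / 0.64 = 0.516.

0.516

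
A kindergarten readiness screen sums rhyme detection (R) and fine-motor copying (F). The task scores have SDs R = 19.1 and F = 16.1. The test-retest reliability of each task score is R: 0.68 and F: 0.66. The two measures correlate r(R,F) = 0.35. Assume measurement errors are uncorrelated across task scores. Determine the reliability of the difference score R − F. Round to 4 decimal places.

0.4988

Var(R−F) = 19.1² + 16.1² − 2·19.1·16.1·0.35 = 624.02 − 215.257 = 408.763.
With uncorrelated errors the cross-covariances are all true-score covariance, so they carry over unchanged; only the diagonal terms shrink to ρᵢσᵢ².
True-score variance = [19.1²·0.68 + 16.1²·0.66] − 215.257 = 419.149 − 215.257 = 203.892.
Reliability = 203.892 / 408.763 = 0.4988.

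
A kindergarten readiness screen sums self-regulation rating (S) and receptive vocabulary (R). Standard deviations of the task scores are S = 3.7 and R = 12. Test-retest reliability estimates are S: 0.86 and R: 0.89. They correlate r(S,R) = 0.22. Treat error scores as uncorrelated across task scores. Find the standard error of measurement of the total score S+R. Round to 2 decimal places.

4.21

Var(total) = 157.69 + 19.536 = 177.226.
True-score variance = 139.933 + 19.536 = 159.469, so reliability = 0.8998.
Error variance = 177.226 − 159.469 = 17.7566; SEM = √17.7566 = 4.21.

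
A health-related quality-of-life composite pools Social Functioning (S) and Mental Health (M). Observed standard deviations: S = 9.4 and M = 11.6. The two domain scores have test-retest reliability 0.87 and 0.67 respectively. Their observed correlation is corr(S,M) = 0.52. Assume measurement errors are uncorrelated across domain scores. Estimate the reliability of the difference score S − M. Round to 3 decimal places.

Var(S−M) = 9.4² + 11.6² − 2·9.4·11.6·0.52 = 222.92 − 113.402 = 109.518.
With uncorrelated errors the cross-covariances are all true-score covariance, so they carry over unchanged; only the diagonal terms shrink to ρᵢσᵢ².
True-score variance = [9.4²·0.87 + 11.6²·0.67] − 113.402 = 167.028 − 113.402 = 53.6268.
Reliability = 53.6268 / 109.518 = 0.490.

0.490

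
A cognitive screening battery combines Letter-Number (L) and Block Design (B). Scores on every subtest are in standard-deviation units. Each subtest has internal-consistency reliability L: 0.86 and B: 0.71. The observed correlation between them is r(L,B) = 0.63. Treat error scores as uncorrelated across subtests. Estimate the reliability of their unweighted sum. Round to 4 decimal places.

0.8681

Var(L+B) = 2 + 2·[0.63] = 2 + 1.26 = 3.26.
Under uncorrelated errors the observed covariances equal the true-score covariances, so only the own-variance terms attenuate.
True-score variance = [0.86 + 0.71] + 1.26 = 1.57 + 1.26 = 2.83.
Reliability = 2.83 / 3.26 = 0.8681.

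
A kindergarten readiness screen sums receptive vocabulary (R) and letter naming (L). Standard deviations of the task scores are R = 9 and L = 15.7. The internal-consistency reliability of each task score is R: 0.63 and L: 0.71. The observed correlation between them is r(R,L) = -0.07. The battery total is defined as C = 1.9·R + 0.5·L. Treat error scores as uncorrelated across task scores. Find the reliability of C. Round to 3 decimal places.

Var(C) = 1.9²·9² + 0.5²·15.7² + 2·[0.95·9·15.7·(-0.07)] = 354.032 − 18.7929 = 335.24.
Because errors are independent across components, Cov(Tᵢ,Tⱼ) = Cov(Xᵢ,Xⱼ); the off-diagonal part of the true-score variance is the same as above.
True-score variance = [1.9²·9²·0.63 + 0.5²·15.7²·0.71] − 18.7929 = 227.97 − 18.7929 = 209.177.
Reliability = 209.177 / 335.24 = 0.624.

0.624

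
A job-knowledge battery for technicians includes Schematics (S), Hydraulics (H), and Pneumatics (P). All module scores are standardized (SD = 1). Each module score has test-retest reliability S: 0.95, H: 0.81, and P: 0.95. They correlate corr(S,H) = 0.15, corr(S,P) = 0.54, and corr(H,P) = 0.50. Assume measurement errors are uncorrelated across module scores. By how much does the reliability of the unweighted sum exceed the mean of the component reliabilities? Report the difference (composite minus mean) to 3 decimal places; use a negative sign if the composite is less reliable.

Var(sum) = 3 + 2.38 = 5.38; true-score variance = 2.71 + 2.38 = 5.09; composite reliability = 0.9461.
Mean component reliability = 0.9033.
Difference = 0.9461 − 0.9033 = 0.043.

0.043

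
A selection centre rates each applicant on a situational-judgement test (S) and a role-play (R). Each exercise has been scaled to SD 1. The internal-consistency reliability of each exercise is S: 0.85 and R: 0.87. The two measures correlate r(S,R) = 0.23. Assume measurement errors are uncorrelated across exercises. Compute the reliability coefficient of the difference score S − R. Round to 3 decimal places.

Var(S−R) = 1 + 1 − 2·0.23 = 2 − 0.46 = 1.54.
Under uncorrelated errors the observed covariances equal the true-score covariances, so only the own-variance terms attenuate.
True-score variance = [0.85 + 0.87] − 0.46 = 1.72 − 0.46 = 1.26.
Reliability = 1.26 / 1.54 = 0.818.

0.818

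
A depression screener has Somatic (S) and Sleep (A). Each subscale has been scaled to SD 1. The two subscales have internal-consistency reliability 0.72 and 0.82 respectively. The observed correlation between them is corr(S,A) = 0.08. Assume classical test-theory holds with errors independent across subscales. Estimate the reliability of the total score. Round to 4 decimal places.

0.7870

Var(S+A) = 2 + 2·[0.08] = 2 + 0.16 = 2.16.
Under uncorrelated errors the observed covariances equal the true-score covariances, so only the own-variance terms attenuate.
True-score variance = [0.72 + 0.82] + 0.16 = 1.54 + 0.16 = 1.7.
Reliability = 1.7 / 2.16 = 0.7870.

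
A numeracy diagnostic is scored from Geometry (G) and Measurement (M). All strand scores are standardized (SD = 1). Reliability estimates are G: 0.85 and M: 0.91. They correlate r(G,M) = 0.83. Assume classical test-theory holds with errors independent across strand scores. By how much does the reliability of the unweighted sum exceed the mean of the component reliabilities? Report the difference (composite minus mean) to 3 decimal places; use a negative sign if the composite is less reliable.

0.054

Var(sum) = 2 + 1.66 = 3.66; true-score variance = 1.76 + 1.66 = 3.42; composite reliability = 0.9344.
Mean component reliability = 0.8800.
Difference = 0.9344 − 0.8800 = 0.054.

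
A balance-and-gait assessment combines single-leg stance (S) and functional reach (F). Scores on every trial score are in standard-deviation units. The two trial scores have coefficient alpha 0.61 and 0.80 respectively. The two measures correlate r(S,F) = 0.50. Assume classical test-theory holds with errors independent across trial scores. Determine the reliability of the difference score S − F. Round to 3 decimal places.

Var(S−F) = 1 + 1 − 2·0.50 = 2 − 1 = 1.
Because errors are independent across components, Cov(Tᵢ,Tⱼ) = Cov(Xᵢ,Xⱼ); the off-diagonal part of the true-score variance is the same as above.
True-score variance = [0.61 + 0.80] − 1 = 1.41 − 1 = 0.41.
Reliability = 0.41 / 1 = 0.410.

0.410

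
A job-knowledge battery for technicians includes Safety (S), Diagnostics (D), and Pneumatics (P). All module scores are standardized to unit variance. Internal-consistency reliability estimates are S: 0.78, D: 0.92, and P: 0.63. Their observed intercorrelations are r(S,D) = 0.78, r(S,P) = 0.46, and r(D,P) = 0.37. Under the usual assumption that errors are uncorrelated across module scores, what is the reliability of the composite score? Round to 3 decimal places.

0.892

Var(S+D+P) = 3 + 2·[0.78 + 0.46 + 0.37] = 3 + 3.22 = 6.22.
Under uncorrelated errors the observed covariances equal the true-score covariances, so only the own-variance terms attenuate.
True-score variance = [0.78 + 0.92 + 0.63] + 3.22 = 2.33 + 3.22 = 5.55.
Reliability = 5.55 / 6.22 = 0.892.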